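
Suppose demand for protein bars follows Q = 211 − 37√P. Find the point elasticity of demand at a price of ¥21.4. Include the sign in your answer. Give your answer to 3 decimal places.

-2.148

At P = 21.4, Q = 39.838.
dQ/dP = −37/(2√P) = -3.999.
ε = (dQ/dP)(P/Q) = (-3.999)(21.4/39.838).
|ε| > 1, so demand is elastic at this price.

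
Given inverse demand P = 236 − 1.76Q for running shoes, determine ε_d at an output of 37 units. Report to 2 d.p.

At Q = 37, P = 236 − 1.76(37) = 170.88.
dP/dQ = −1.76, so dQ/dP = 1/(−1.76) = -0.568.
ε = (dQ/dP)(P/Q) = (-0.568)(170.88/37).

-2.62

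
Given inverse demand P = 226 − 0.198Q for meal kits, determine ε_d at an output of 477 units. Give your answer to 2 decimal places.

At Q = 477, P = 226 − 0.198(477) = 131.55.
dP/dQ = −0.198, so dQ/dP = 1/(−0.198) = -5.051.
ε = (dQ/dP)(P/Q) = (-5.051)(131.55/477).

-1.39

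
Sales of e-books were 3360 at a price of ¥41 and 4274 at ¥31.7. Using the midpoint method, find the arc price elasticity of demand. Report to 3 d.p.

ΔQ = 4274 − 3360 = 914; ΔP = 31.7 − 41 = -9.3.
Midpoints: P̄ = 36.35, Q̄ = 3817.0.
ε = (ΔQ/ΔP)(P̄/Q̄) = (914/-9.3)(36.35/3817.0).

-0.936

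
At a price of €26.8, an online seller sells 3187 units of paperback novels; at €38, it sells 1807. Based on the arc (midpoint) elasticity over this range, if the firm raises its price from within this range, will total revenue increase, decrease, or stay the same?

decrease

Arc ε = (-1380/11.2)(32.40/2497.0) ≈ -1.599.
|ε| = 1.60 > 1, so demand is elastic. A price rise therefore reduces total revenue.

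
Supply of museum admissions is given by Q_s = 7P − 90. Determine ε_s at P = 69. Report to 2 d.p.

At P = 69, Q_s = 393.
dQ_s/dP = 7.
ε_s = (dQ_s/dP)(P/Q_s) = (7)(69/393).

1.23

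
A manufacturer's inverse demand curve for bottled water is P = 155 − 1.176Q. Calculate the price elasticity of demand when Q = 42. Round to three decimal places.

At Q = 42, P = 155 − 1.176(42) = 105.61.
dP/dQ = −1.176, so dQ/dP = 1/(−1.176) = -0.850.
ε = (dQ/dP)(P/Q) = (-0.850)(105.61/42).

-2.138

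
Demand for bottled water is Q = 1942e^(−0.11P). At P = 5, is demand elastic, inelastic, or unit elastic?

inelastic

Q = 1120.437, dQ/dP = -123.248.
ε = (dQ/dP)(P/Q) ≈ -0.550.
|ε| = 0.55 < 1.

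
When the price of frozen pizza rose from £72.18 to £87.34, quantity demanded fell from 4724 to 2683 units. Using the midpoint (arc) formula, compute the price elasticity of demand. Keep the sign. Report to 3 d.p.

ΔQ = 2683 − 4724 = -2041; ΔP = 87.34 − 72.18 = 15.16.
Midpoints: P̄ = 79.76, Q̄ = 3703.5.
ε = (ΔQ/ΔP)(P̄/Q̄) = (-2041/15.16)(79.76/3703.5).

-2.899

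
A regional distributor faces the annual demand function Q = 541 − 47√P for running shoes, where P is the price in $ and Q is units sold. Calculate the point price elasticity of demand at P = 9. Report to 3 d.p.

At P = 9, Q = 400.
dQ/dP = −47/(2√P) = -7.833.
ε = (dQ/dP)(P/Q) = (-7.833)(9/400).

-0.176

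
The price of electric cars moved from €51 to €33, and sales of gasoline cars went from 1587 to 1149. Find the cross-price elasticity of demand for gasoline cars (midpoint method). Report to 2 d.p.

0.75

ΔQ_x = 1149 − 1587 = -438; ΔP_y = 33 − 51 = -18.
Midpoints: P̄_y = 42.00, Q̄_x = 1368.0.
ε_xy = (ΔQ_x/ΔP_y)(P̄_y/Q̄_x) = (-438/-18)(42.00/1368.0).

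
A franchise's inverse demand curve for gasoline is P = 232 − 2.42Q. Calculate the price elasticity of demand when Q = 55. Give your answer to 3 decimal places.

At Q = 55, P = 232 − 2.42(55) = 98.90.
dP/dQ = −2.42, so dQ/dP = 1/(−2.42) = -0.413.
ε = (dQ/dP)(P/Q) = (-0.413)(98.90/55).

-0.743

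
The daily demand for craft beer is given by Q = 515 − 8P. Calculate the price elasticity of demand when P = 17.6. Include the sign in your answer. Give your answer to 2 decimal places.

-0.38

At P = 17.6, Q = 374.200.
dQ/dP = −8.
ε = (dQ/dP)(P/Q) = (-8)(17.6/374.200).
|ε| < 1, so demand is inelastic at this price.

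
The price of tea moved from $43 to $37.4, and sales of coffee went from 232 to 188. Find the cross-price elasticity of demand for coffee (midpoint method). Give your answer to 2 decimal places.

ΔQ_x = 188 − 232 = -44; ΔP_y = 37.4 − 43 = -5.6.
Midpoints: P̄_y = 40.20, Q̄_x = 210.0.
ε_xy = (ΔQ_x/ΔP_y)(P̄_y/Q̄_x) = (-44/-5.6)(40.20/210.0).
ε_xy > 0, so the goods are substitutes.

1.50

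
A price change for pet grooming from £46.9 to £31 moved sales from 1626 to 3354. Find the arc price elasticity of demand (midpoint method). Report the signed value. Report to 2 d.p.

ΔQ = 3354 − 1626 = 1728; ΔP = 31 − 46.9 = -15.9.
Midpoints: P̄ = 38.95, Q̄ = 2490.0.
ε = (ΔQ/ΔP)(P̄/Q̄) = (1728/-15.9)(38.95/2490.0).

-1.70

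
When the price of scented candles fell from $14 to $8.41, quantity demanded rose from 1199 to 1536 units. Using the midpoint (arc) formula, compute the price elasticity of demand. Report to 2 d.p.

ΔQ = 1536 − 1199 = 337; ΔP = 8.41 − 14 = -5.59.
Midpoints: P̄ = 11.21, Q̄ = 1367.5.
ε = (ΔQ/ΔP)(P̄/Q̄) = (337/-5.59)(11.21/1367.5).

-0.49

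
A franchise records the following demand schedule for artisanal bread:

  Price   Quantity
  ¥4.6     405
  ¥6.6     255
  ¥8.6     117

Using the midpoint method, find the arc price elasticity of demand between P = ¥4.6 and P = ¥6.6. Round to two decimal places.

-1.27

At P = 4.6, Q = 405; at P = 6.6, Q = 255.
ΔQ = -150, ΔP = 2.0. Midpoints: P̄ = 5.60, Q̄ = 330.0.
ε = (ΔQ/ΔP)(P̄/Q̄) = (-150/2.0)(5.60/330.0).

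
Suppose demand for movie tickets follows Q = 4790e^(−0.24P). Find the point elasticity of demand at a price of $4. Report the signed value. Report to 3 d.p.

-0.960

At P = 4, Q = 1834.057.
dQ/dP = −0.24·4790e^(−0.24P) = −0.24Q = -440.174.
ε = (dQ/dP)(P/Q) = (-440.174)(4/1834.057).
|ε| < 1, so demand is inelastic at this price.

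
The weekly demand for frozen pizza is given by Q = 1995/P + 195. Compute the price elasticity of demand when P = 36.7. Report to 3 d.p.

At P = 36.7, Q = 249.360.
dQ/dP = −1995/P² = -1.481.
ε = (dQ/dP)(P/Q) = (-1.481)(36.7/249.360).

-0.218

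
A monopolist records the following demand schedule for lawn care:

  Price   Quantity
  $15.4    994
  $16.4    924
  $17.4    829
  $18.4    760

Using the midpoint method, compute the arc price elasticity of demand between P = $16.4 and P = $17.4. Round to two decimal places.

At P = 16.4, Q = 924; at P = 17.4, Q = 829.
ΔQ = -95, ΔP = 1.0. Midpoints: P̄ = 16.90, Q̄ = 876.5.
ε = (ΔQ/ΔP)(P̄/Q̄) = (-95/1.0)(16.90/876.5).

-1.83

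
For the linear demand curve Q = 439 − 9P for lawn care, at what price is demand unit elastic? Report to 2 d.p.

24.39

For linear demand Q = a − bP, ε = −bP/(a − bP). |ε| = 1 when bP = a − bP, i.e. P = a/(2b).
P = 439/(2·9) = 439/18 = 24.3889.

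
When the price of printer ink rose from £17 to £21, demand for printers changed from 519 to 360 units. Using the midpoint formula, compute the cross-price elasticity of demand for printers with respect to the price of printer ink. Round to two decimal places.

ΔQ_x = 360 − 519 = -159; ΔP_y = 21 − 17 = 4.
Midpoints: P̄_y = 19.00, Q̄_x = 439.5.
ε_xy = (ΔQ_x/ΔP_y)(P̄_y/Q̄_x) = (-159/4)(19.00/439.5).

-1.72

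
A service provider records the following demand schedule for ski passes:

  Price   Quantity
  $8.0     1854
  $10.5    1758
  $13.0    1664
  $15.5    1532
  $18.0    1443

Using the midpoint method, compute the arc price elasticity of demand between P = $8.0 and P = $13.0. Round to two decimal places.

At P = 8.0, Q = 1854; at P = 13.0, Q = 1664.
ΔQ = -190, ΔP = 5.0. Midpoints: P̄ = 10.50, Q̄ = 1759.0.
ε = (ΔQ/ΔP)(P̄/Q̄) = (-190/5.0)(10.50/1759.0).

-0.23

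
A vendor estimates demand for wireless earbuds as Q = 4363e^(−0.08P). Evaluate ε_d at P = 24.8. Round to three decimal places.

At P = 24.8, Q = 599.991.
dQ/dP = −0.08·4363e^(−0.08P) = −0.08Q = -47.999.
ε = (dQ/dP)(P/Q) = (-47.999)(24.8/599.991).

-1.984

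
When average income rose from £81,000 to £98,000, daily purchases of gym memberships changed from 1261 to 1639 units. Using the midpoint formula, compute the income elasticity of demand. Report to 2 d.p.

ΔQ = 378, ΔI = 17000. Midpoints: Ī = 89,500, Q̄ = 1450.0.
ε_I = (ΔQ/ΔI)(Ī/Q̄) = (378/17000)(89500/1450.0).

1.37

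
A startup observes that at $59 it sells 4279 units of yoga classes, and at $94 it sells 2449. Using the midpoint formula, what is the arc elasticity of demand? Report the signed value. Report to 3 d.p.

-1.189

ΔQ = 2449 − 4279 = -1830; ΔP = 94 − 59 = 35.
Midpoints: P̄ = 76.50, Q̄ = 3364.0.
ε = (ΔQ/ΔP)(P̄/Q̄) = (-1830/35)(76.50/3364.0).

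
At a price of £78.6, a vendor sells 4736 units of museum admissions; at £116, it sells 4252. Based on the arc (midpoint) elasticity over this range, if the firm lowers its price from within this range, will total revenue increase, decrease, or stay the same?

decrease

Arc ε = (-484/37.4)(97.30/4494.0) ≈ -0.280.
|ε| = 0.28 < 1, so demand is inelastic. A price cut therefore reduces total revenue.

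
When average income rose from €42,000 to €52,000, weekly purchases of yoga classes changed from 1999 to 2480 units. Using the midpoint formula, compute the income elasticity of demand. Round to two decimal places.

ΔQ = 481, ΔI = 10000. Midpoints: Ī = 47,000, Q̄ = 2239.5.
ε_I = (ΔQ/ΔI)(Ī/Q̄) = (481/10000)(47000/2239.5).

1.01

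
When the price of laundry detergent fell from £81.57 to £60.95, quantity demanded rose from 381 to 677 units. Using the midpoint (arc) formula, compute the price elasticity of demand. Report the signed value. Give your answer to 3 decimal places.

-1.934

ΔQ = 677 − 381 = 296; ΔP = 60.95 − 81.57 = -20.62.
Midpoints: P̄ = 71.26, Q̄ = 529.0.
ε = (ΔQ/ΔP)(P̄/Q̄) = (296/-20.62)(71.26/529.0).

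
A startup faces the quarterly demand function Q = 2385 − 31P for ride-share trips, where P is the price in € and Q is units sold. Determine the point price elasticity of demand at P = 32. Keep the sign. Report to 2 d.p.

-0.71

At P = 32, Q = 1393.
dQ/dP = −31.
ε = (dQ/dP)(P/Q) = (-31)(32/1393).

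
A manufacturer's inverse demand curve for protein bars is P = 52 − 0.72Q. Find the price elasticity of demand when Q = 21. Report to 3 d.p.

-2.439

At Q = 21, P = 52 − 0.72(21) = 36.88.
dP/dQ = −0.72, so dQ/dP = 1/(−0.72) = -1.389.
ε = (dQ/dP)(P/Q) = (-1.389)(36.88/21).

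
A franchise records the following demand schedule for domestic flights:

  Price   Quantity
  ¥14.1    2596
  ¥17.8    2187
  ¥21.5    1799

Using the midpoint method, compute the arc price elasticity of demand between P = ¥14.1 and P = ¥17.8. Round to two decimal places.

At P = 14.1, Q = 2596; at P = 17.8, Q = 2187.
ΔQ = -409, ΔP = 3.7. Midpoints: P̄ = 15.95, Q̄ = 2391.5.
ε = (ΔQ/ΔP)(P̄/Q̄) = (-409/3.7)(15.95/2391.5).

-0.74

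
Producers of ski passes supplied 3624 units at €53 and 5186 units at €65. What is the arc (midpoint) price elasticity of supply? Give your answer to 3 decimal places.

1.743

ΔQ = 5186 − 3624 = 1562; ΔP = 65 − 53 = 12.
Midpoints: P̄ = 59.00, Q̄ = 4405.0.
ε_s = (ΔQ/ΔP)(P̄/Q̄) = (1562/12)(59.00/4405.0).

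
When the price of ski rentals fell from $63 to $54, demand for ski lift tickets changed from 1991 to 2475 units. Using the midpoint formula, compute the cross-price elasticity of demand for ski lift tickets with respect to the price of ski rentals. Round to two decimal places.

ΔQ_x = 2475 − 1991 = 484; ΔP_y = 54 − 63 = -9.
Midpoints: P̄_y = 58.50, Q̄_x = 2233.0.
ε_xy = (ΔQ_x/ΔP_y)(P̄_y/Q̄_x) = (484/-9)(58.50/2233.0).
ε_xy < 0, so the goods are complements.

-1.41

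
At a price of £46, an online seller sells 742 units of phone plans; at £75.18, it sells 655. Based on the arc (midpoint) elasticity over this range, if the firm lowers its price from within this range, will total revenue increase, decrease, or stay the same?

decrease

Arc ε = (-87/29.18)(60.59/698.5) ≈ -0.259.
|ε| = 0.26 < 1, so demand is inelastic. A price cut therefore reduces total revenue.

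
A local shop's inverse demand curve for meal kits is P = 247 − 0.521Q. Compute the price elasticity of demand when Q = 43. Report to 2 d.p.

At Q = 43, P = 247 − 0.521(43) = 224.60.
dP/dQ = −0.521, so dQ/dP = 1/(−0.521) = -1.919.
ε = (dQ/dP)(P/Q) = (-1.919)(224.60/43).

-10.03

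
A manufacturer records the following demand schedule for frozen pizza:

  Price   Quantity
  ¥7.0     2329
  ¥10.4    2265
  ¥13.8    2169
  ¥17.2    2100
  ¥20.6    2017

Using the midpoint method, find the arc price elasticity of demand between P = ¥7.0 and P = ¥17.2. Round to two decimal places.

At P = 7.0, Q = 2329; at P = 17.2, Q = 2100.
ΔQ = -229, ΔP = 10.2. Midpoints: P̄ = 12.10, Q̄ = 2214.5.
ε = (ΔQ/ΔP)(P̄/Q̄) = (-229/10.2)(12.10/2214.5).

-0.12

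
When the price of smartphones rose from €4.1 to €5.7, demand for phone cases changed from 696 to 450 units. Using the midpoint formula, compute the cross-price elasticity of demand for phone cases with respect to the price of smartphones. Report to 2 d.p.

ΔQ_x = 450 − 696 = -246; ΔP_y = 5.7 − 4.1 = 1.6.
Midpoints: P̄_y = 4.90, Q̄_x = 573.0.
ε_xy = (ΔQ_x/ΔP_y)(P̄_y/Q̄_x) = (-246/1.6)(4.90/573.0).
ε_xy < 0, so the goods are complements.

-1.31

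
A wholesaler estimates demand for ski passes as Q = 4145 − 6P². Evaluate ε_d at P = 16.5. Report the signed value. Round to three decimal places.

At P = 16.5, Q = 2511.500.
dQ/dP = −12P = -198.
ε = (dQ/dP)(P/Q) = (-198)(16.5/2511.500).

-1.301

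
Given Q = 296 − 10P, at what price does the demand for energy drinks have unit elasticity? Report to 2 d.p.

14.80

For linear demand Q = a − bP, ε = −bP/(a − bP). |ε| = 1 when bP = a − bP, i.e. P = a/(2b).
P = 296/(2·10) = 296/20 = 14.8000.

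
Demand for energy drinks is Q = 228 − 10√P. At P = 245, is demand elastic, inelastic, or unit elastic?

Q = 71.475, dQ/dP = -0.319.
ε = (dQ/dP)(P/Q) ≈ -1.095.
|ε| = 1.09 > 1.

elastic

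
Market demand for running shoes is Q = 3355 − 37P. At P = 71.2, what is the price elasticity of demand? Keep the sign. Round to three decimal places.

At P = 71.2, Q = 720.600.
dQ/dP = −37.
ε = (dQ/dP)(P/Q) = (-37)(71.2/720.600).

-3.656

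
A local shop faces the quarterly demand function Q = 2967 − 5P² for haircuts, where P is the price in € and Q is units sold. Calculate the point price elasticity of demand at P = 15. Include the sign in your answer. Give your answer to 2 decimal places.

At P = 15, Q = 1842.
dQ/dP = −10P = -150.
ε = (dQ/dP)(P/Q) = (-150)(15/1842).

-1.22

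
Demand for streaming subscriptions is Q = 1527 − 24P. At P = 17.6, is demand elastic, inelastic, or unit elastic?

Q = 1104.600, dQ/dP = -24.
ε = (dQ/dP)(P/Q) ≈ -0.382.
|ε| = 0.38 < 1.

inelastic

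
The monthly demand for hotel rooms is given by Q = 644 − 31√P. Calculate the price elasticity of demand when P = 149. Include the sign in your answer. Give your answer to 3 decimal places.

-0.712

At P = 149, Q = 265.597.
dQ/dP = −31/(2√P) = -1.270.
ε = (dQ/dP)(P/Q) = (-1.270)(149/265.597).
|ε| < 1, so demand is inelastic at this price.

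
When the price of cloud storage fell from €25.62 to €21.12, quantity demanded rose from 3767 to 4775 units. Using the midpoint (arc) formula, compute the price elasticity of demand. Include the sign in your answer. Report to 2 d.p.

-1.23

ΔQ = 4775 − 3767 = 1008; ΔP = 21.12 − 25.62 = -4.5.
Midpoints: P̄ = 23.37, Q̄ = 4271.0.
ε = (ΔQ/ΔP)(P̄/Q̄) = (1008/-4.5)(23.37/4271.0).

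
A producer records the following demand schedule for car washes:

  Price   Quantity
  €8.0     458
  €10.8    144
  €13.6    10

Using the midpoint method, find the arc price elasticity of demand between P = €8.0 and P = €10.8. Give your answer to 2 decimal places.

At P = 8.0, Q = 458; at P = 10.8, Q = 144.
ΔQ = -314, ΔP = 2.8. Midpoints: P̄ = 9.40, Q̄ = 301.0.
ε = (ΔQ/ΔP)(P̄/Q̄) = (-314/2.8)(9.40/301.0).

-3.50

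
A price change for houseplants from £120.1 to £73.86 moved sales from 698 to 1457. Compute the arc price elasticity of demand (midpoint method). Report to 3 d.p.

ΔQ = 1457 − 698 = 759; ΔP = 73.86 − 120.1 = -46.24.
Midpoints: P̄ = 96.98, Q̄ = 1077.5.
ε = (ΔQ/ΔP)(P̄/Q̄) = (759/-46.24)(96.98/1077.5).

-1.477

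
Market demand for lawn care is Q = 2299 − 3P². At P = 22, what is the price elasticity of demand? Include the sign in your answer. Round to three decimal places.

At P = 22, Q = 847.
dQ/dP = −6P = -132.
ε = (dQ/dP)(P/Q) = (-132)(22/847).

-3.429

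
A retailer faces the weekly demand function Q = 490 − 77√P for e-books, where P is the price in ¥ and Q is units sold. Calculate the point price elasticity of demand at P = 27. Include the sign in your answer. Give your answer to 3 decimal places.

-2.225

At P = 27, Q = 89.896.
dQ/dP = −77/(2√P) = -7.409.
ε = (dQ/dP)(P/Q) = (-7.409)(27/89.896).
|ε| > 1, so demand is elastic at this price.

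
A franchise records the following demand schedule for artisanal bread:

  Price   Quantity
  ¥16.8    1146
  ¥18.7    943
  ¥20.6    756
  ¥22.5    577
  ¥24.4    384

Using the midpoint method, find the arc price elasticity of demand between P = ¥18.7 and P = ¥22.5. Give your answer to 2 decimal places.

-2.61

At P = 18.7, Q = 943; at P = 22.5, Q = 577.
ΔQ = -366, ΔP = 3.8. Midpoints: P̄ = 20.60, Q̄ = 760.0.
ε = (ΔQ/ΔP)(P̄/Q̄) = (-366/3.8)(20.60/760.0).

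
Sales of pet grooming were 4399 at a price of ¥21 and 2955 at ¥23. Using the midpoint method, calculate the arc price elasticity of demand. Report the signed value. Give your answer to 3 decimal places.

ΔQ = 2955 − 4399 = -1444; ΔP = 23 − 21 = 2.
Midpoints: P̄ = 22.00, Q̄ = 3677.0.
ε = (ΔQ/ΔP)(P̄/Q̄) = (-1444/2)(22.00/3677.0).

-4.320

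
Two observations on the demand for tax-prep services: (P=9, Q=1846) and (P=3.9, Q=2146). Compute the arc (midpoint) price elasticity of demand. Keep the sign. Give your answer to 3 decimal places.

-0.190

ΔQ = 2146 − 1846 = 300; ΔP = 3.9 − 9 = -5.1.
Midpoints: P̄ = 6.45, Q̄ = 1996.0.
ε = (ΔQ/ΔP)(P̄/Q̄) = (300/-5.1)(6.45/1996.0).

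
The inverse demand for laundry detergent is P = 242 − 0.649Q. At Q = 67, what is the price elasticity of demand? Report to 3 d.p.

At Q = 67, P = 242 − 0.649(67) = 198.52.
dP/dQ = −0.649, so dQ/dP = 1/(−0.649) = -1.541.
ε = (dQ/dP)(P/Q) = (-1.541)(198.52/67).

-4.565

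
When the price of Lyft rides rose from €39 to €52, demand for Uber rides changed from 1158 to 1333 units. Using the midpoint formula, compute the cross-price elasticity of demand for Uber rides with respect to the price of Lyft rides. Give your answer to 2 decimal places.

0.49

ΔQ_x = 1333 − 1158 = 175; ΔP_y = 52 − 39 = 13.
Midpoints: P̄_y = 45.50, Q̄_x = 1245.5.
ε_xy = (ΔQ_x/ΔP_y)(P̄_y/Q̄_x) = (175/13)(45.50/1245.5).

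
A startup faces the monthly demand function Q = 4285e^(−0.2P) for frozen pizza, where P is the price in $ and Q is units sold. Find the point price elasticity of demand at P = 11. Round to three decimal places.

At P = 11, Q = 474.792.
dQ/dP = −0.2·4285e^(−0.2P) = −0.2Q = -94.958.
ε = (dQ/dP)(P/Q) = (-94.958)(11/474.792).
|ε| > 1, so demand is elastic at this price.

-2.200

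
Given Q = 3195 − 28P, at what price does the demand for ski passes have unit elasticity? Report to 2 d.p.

57.05

For linear demand Q = a − bP, ε = −bP/(a − bP). |ε| = 1 when bP = a − bP, i.e. P = a/(2b).
P = 3195/(2·28) = 3195/56 = 57.0536.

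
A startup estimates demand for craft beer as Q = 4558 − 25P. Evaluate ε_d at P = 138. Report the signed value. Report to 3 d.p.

-3.114

At P = 138, Q = 1108.
dQ/dP = −25.
ε = (dQ/dP)(P/Q) = (-25)(138/1108).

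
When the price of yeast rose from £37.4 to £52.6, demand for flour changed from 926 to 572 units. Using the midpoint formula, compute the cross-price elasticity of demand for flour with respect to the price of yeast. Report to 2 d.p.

ΔQ_x = 572 − 926 = -354; ΔP_y = 52.6 − 37.4 = 15.2.
Midpoints: P̄_y = 45.00, Q̄_x = 749.0.
ε_xy = (ΔQ_x/ΔP_y)(P̄_y/Q̄_x) = (-354/15.2)(45.00/749.0).

-1.40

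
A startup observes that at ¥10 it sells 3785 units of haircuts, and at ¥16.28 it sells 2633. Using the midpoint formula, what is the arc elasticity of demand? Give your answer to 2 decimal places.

ΔQ = 2633 − 3785 = -1152; ΔP = 16.28 − 10 = 6.28.
Midpoints: P̄ = 13.14, Q̄ = 3209.0.
ε = (ΔQ/ΔP)(P̄/Q̄) = (-1152/6.28)(13.14/3209.0).

-0.75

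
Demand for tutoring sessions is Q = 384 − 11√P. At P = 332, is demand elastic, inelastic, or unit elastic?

Q = 183.570, dQ/dP = -0.302.
ε = (dQ/dP)(P/Q) ≈ -0.546.
|ε| = 0.55 < 1.

inelastic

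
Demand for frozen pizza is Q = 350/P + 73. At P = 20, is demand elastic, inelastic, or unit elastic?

inelastic

Q = 90.500, dQ/dP = -0.875.
ε = (dQ/dP)(P/Q) ≈ -0.193.
|ε| = 0.19 < 1.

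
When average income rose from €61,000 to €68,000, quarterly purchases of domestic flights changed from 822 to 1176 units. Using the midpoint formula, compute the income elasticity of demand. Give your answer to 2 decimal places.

ΔQ = 354, ΔI = 7000. Midpoints: Ī = 64,500, Q̄ = 999.0.
ε_I = (ΔQ/ΔI)(Ī/Q̄) = (354/7000)(64500/999.0).

3.27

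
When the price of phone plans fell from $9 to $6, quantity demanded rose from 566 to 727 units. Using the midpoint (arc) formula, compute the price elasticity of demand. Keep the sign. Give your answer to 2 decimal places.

-0.62

ΔQ = 727 − 566 = 161; ΔP = 6 − 9 = -3.
Midpoints: P̄ = 7.50, Q̄ = 646.5.
ε = (ΔQ/ΔP)(P̄/Q̄) = (161/-3)(7.50/646.5).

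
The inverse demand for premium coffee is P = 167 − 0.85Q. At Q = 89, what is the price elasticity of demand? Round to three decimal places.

At Q = 89, P = 167 − 0.85(89) = 91.35.
dP/dQ = −0.85, so dQ/dP = 1/(−0.85) = -1.176.
ε = (dQ/dP)(P/Q) = (-1.176)(91.35/89).

-1.208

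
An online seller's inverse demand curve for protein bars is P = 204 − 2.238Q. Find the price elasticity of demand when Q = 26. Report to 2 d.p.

At Q = 26, P = 204 − 2.238(26) = 145.81.
dP/dQ = −2.238, so dQ/dP = 1/(−2.238) = -0.447.
ε = (dQ/dP)(P/Q) = (-0.447)(145.81/26).

-2.51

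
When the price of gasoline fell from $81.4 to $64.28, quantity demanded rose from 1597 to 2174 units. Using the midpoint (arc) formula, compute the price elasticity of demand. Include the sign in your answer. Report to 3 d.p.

-1.302

ΔQ = 2174 − 1597 = 577; ΔP = 64.28 − 81.4 = -17.12.
Midpoints: P̄ = 72.84, Q̄ = 1885.5.
ε = (ΔQ/ΔP)(P̄/Q̄) = (577/-17.12)(72.84/1885.5).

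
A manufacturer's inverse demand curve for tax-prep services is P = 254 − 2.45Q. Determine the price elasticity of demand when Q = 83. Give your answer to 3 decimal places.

-0.249

At Q = 83, P = 254 − 2.45(83) = 50.65.
dP/dQ = −2.45, so dQ/dP = 1/(−2.45) = -0.408.
ε = (dQ/dP)(P/Q) = (-0.408)(50.65/83).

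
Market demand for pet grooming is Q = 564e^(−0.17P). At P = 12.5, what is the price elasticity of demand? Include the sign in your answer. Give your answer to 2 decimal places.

At P = 12.5, Q = 67.360.
dQ/dP = −0.17·564e^(−0.17P) = −0.17Q = -11.451.
ε = (dQ/dP)(P/Q) = (-11.451)(12.5/67.360).
|ε| > 1, so demand is elastic at this price.

-2.13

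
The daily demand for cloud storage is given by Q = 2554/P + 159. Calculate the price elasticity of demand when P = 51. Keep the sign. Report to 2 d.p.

At P = 51, Q = 209.078.
dQ/dP = −2554/P² = -0.982.
ε = (dQ/dP)(P/Q) = (-0.982)(51/209.078).
|ε| < 1, so demand is inelastic at this price.

-0.24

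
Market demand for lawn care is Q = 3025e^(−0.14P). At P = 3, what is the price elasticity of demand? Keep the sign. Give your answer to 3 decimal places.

At P = 3, Q = 1987.567.
dQ/dP = −0.14·3025e^(−0.14P) = −0.14Q = -278.259.
ε = (dQ/dP)(P/Q) = (-278.259)(3/1987.567).
|ε| < 1, so demand is inelastic at this price.

-0.420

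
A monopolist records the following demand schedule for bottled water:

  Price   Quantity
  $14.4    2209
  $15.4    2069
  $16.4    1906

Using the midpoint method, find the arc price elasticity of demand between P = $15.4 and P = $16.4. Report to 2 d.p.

At P = 15.4, Q = 2069; at P = 16.4, Q = 1906.
ΔQ = -163, ΔP = 1.0. Midpoints: P̄ = 15.90, Q̄ = 1987.5.
ε = (ΔQ/ΔP)(P̄/Q̄) = (-163/1.0)(15.90/1987.5).

-1.30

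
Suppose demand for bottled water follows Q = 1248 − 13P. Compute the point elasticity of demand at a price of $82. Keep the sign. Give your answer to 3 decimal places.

-5.857

At P = 82, Q = 182.
dQ/dP = −13.
ε = (dQ/dP)(P/Q) = (-13)(82/182).
|ε| > 1, so demand is elastic at this price.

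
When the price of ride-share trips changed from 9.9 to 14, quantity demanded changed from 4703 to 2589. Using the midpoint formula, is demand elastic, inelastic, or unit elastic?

Arc ε ≈ -1.690.
|ε| = 1.69 > 1.

elastic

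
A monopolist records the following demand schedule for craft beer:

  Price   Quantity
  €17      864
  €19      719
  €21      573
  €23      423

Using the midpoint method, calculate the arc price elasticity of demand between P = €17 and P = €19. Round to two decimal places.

At P = 17, Q = 864; at P = 19, Q = 719.
ΔQ = -145, ΔP = 2. Midpoints: P̄ = 18.00, Q̄ = 791.5.
ε = (ΔQ/ΔP)(P̄/Q̄) = (-145/2)(18.00/791.5).

-1.65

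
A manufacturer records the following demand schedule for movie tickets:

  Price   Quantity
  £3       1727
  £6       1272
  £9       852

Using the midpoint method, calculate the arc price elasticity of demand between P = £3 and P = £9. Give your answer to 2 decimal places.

-0.68

At P = 3, Q = 1727; at P = 9, Q = 852.
ΔQ = -875, ΔP = 6. Midpoints: P̄ = 6.00, Q̄ = 1289.5.
ε = (ΔQ/ΔP)(P̄/Q̄) = (-875/6)(6.00/1289.5).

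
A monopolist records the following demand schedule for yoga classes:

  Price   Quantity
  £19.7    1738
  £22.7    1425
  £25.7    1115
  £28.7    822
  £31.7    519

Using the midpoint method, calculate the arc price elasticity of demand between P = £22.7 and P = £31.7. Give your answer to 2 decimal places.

-2.82

At P = 22.7, Q = 1425; at P = 31.7, Q = 519.
ΔQ = -906, ΔP = 9.0. Midpoints: P̄ = 27.20, Q̄ = 972.0.
ε = (ΔQ/ΔP)(P̄/Q̄) = (-906/9.0)(27.20/972.0).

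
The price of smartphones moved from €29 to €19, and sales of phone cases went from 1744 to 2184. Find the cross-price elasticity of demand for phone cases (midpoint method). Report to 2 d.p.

ΔQ_x = 2184 − 1744 = 440; ΔP_y = 19 − 29 = -10.
Midpoints: P̄_y = 24.00, Q̄_x = 1964.0.
ε_xy = (ΔQ_x/ΔP_y)(P̄_y/Q̄_x) = (440/-10)(24.00/1964.0).

-0.54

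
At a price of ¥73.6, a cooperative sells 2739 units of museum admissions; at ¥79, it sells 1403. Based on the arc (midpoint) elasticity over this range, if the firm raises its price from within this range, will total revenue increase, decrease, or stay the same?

Arc ε = (-1336/5.4)(76.30/2071.0) ≈ -9.115.
|ε| = 9.12 > 1, so demand is elastic. A price rise therefore reduces total revenue.

decrease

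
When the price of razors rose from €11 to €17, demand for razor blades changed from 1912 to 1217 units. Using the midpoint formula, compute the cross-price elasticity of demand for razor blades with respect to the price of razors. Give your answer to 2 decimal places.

-1.04

ΔQ_x = 1217 − 1912 = -695; ΔP_y = 17 − 11 = 6.
Midpoints: P̄_y = 14.00, Q̄_x = 1564.5.
ε_xy = (ΔQ_x/ΔP_y)(P̄_y/Q̄_x) = (-695/6)(14.00/1564.5).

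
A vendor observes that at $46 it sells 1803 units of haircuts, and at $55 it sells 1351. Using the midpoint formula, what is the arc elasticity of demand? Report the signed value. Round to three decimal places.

ΔQ = 1351 − 1803 = -452; ΔP = 55 − 46 = 9.
Midpoints: P̄ = 50.50, Q̄ = 1577.0.
ε = (ΔQ/ΔP)(P̄/Q̄) = (-452/9)(50.50/1577.0).

-1.608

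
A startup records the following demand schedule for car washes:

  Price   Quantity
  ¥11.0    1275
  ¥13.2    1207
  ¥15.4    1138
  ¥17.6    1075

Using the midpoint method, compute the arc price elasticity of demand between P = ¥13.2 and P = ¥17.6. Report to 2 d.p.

-0.40

At P = 13.2, Q = 1207; at P = 17.6, Q = 1075.
ΔQ = -132, ΔP = 4.4. Midpoints: P̄ = 15.40, Q̄ = 1141.0.
ε = (ΔQ/ΔP)(P̄/Q̄) = (-132/4.4)(15.40/1141.0).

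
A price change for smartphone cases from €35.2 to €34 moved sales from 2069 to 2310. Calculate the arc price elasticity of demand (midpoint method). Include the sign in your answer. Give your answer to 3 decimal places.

ΔQ = 2310 − 2069 = 241; ΔP = 34 − 35.2 = -1.2.
Midpoints: P̄ = 34.60, Q̄ = 2189.5.
ε = (ΔQ/ΔP)(P̄/Q̄) = (241/-1.2)(34.60/2189.5).

-3.174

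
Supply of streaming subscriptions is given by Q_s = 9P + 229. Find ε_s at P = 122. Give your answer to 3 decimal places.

At P = 122, Q_s = 1327.
dQ_s/dP = 9.
ε_s = (dQ_s/dP)(P/Q_s) = (9)(122/1327).

0.827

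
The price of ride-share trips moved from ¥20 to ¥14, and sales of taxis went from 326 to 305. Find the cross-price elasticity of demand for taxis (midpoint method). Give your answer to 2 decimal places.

0.19

ΔQ_x = 305 − 326 = -21; ΔP_y = 14 − 20 = -6.
Midpoints: P̄_y = 17.00, Q̄_x = 315.5.
ε_xy = (ΔQ_x/ΔP_y)(P̄_y/Q̄_x) = (-21/-6)(17.00/315.5).
ε_xy > 0, so the goods are substitutes.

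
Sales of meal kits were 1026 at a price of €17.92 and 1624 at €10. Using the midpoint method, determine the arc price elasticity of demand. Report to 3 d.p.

ΔQ = 1624 − 1026 = 598; ΔP = 10 − 17.92 = -7.92.
Midpoints: P̄ = 13.96, Q̄ = 1325.0.
ε = (ΔQ/ΔP)(P̄/Q̄) = (598/-7.92)(13.96/1325.0).

-0.796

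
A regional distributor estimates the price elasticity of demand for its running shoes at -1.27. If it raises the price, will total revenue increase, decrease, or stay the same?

|ε| = 1.27 > 1, so demand is elastic. A price rise therefore reduces total revenue.

decrease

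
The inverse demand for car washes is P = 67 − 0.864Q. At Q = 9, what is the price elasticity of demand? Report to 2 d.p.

-7.62

At Q = 9, P = 67 − 0.864(9) = 59.22.
dP/dQ = −0.864, so dQ/dP = 1/(−0.864) = -1.157.
ε = (dQ/dP)(P/Q) = (-1.157)(59.22/9).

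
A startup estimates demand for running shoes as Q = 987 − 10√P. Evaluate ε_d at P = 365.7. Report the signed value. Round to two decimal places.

-0.12

At P = 365.7, Q = 795.767.
dQ/dP = −10/(2√P) = -0.261.
ε = (dQ/dP)(P/Q) = (-0.261)(365.7/795.767).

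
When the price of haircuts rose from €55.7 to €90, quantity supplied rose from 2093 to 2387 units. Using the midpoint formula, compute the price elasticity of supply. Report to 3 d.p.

0.279

ΔQ = 2387 − 2093 = 294; ΔP = 90 − 55.7 = 34.3.
Midpoints: P̄ = 72.85, Q̄ = 2240.0.
ε_s = (ΔQ/ΔP)(P̄/Q̄) = (294/34.3)(72.85/2240.0).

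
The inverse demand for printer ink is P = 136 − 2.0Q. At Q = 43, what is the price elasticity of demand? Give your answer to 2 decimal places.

-0.58

At Q = 43, P = 136 − 2.0(43) = 50.00.
dP/dQ = −2.0, so dQ/dP = 1/(−2.0) = -0.500.
ε = (dQ/dP)(P/Q) = (-0.500)(50.00/43).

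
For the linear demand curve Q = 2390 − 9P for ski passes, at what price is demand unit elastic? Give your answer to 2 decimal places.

For linear demand Q = a − bP, ε = −bP/(a − bP). |ε| = 1 when bP = a − bP, i.e. P = a/(2b).
P = 2390/(2·9) = 2390/18 = 132.7778.

132.78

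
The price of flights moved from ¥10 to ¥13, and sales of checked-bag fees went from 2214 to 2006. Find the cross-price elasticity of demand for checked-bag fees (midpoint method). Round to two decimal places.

ΔQ_x = 2006 − 2214 = -208; ΔP_y = 13 − 10 = 3.
Midpoints: P̄_y = 11.50, Q̄_x = 2110.0.
ε_xy = (ΔQ_x/ΔP_y)(P̄_y/Q̄_x) = (-208/3)(11.50/2110.0).

-0.38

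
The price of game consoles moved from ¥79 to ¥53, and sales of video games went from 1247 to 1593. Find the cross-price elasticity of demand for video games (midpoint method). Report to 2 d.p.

ΔQ_x = 1593 − 1247 = 346; ΔP_y = 53 − 79 = -26.
Midpoints: P̄_y = 66.00, Q̄_x = 1420.0.
ε_xy = (ΔQ_x/ΔP_y)(P̄_y/Q̄_x) = (346/-26)(66.00/1420.0).
ε_xy < 0, so the goods are complements.

-0.62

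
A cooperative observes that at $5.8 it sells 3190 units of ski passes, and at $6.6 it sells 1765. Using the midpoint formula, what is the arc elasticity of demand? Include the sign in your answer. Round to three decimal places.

ΔQ = 1765 − 3190 = -1425; ΔP = 6.6 − 5.8 = 0.8.
Midpoints: P̄ = 6.20, Q̄ = 2477.5.
ε = (ΔQ/ΔP)(P̄/Q̄) = (-1425/0.8)(6.20/2477.5).

-4.458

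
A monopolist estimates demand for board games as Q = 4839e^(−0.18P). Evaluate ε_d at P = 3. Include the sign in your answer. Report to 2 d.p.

At P = 3, Q = 2819.919.
dQ/dP = −0.18·4839e^(−0.18P) = −0.18Q = -507.585.
ε = (dQ/dP)(P/Q) = (-507.585)(3/2819.919).

-0.54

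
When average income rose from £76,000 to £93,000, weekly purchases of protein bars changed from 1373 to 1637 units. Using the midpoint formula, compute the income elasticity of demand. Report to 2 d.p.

0.87

ΔQ = 264, ΔI = 17000. Midpoints: Ī = 84,500, Q̄ = 1505.0.
ε_I = (ΔQ/ΔI)(Ī/Q̄) = (264/17000)(84500/1505.0).
ε_I > 0, so the good is normal.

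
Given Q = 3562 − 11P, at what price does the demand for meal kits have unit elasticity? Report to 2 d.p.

For linear demand Q = a − bP, ε = −bP/(a − bP). |ε| = 1 when bP = a − bP, i.e. P = a/(2b).
P = 3562/(2·11) = 3562/22 = 161.9091.

161.91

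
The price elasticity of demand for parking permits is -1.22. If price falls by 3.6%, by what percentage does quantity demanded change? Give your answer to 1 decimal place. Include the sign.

4.4%

%ΔQ ≈ ε × %ΔP = (-1.22)(-3.6%) = 4.39%.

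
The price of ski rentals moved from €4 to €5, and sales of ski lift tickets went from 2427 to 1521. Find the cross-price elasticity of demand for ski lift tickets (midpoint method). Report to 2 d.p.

ΔQ_x = 1521 − 2427 = -906; ΔP_y = 5 − 4 = 1.
Midpoints: P̄_y = 4.50, Q̄_x = 1974.0.
ε_xy = (ΔQ_x/ΔP_y)(P̄_y/Q̄_x) = (-906/1)(4.50/1974.0).
ε_xy < 0, so the goods are complements.

-2.07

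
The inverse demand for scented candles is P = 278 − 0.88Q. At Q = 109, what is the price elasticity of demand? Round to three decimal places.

At Q = 109, P = 278 − 0.88(109) = 182.08.
dP/dQ = −0.88, so dQ/dP = 1/(−0.88) = -1.136.
ε = (dQ/dP)(P/Q) = (-1.136)(182.08/109).

-1.898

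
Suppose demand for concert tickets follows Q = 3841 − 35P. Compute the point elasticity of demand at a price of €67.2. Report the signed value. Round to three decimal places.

At P = 67.2, Q = 1489.
dQ/dP = −35.
ε = (dQ/dP)(P/Q) = (-35)(67.2/1489).

-1.580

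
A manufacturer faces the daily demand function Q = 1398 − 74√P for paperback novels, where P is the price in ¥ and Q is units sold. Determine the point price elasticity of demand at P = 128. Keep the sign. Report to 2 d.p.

At P = 128, Q = 560.786.
dQ/dP = −74/(2√P) = -3.270.
ε = (dQ/dP)(P/Q) = (-3.270)(128/560.786).

-0.75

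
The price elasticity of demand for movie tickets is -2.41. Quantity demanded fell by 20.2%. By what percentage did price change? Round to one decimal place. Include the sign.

8.4%

%ΔP ≈ %ΔQ / ε = (-20.2%)/(-2.41) = 8.38%.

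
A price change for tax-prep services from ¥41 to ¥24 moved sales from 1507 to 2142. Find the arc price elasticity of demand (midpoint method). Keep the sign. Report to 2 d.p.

ΔQ = 2142 − 1507 = 635; ΔP = 24 − 41 = -17.
Midpoints: P̄ = 32.50, Q̄ = 1824.5.
ε = (ΔQ/ΔP)(P̄/Q̄) = (635/-17)(32.50/1824.5).

-0.67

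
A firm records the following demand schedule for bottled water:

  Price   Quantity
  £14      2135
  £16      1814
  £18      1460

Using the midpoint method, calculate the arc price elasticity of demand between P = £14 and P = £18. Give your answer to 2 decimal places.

At P = 14, Q = 2135; at P = 18, Q = 1460.
ΔQ = -675, ΔP = 4. Midpoints: P̄ = 16.00, Q̄ = 1797.5.
ε = (ΔQ/ΔP)(P̄/Q̄) = (-675/4)(16.00/1797.5).

-1.50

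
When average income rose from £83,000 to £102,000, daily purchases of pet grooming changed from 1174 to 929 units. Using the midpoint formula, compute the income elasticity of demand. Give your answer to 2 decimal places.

ΔQ = -245, ΔI = 19000. Midpoints: Ī = 92,500, Q̄ = 1051.5.
ε_I = (ΔQ/ΔI)(Ī/Q̄) = (-245/19000)(92500/1051.5).
ε_I < 0, so the good is inferior.

-1.13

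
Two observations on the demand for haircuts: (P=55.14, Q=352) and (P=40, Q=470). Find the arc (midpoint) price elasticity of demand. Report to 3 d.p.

-0.902

ΔQ = 470 − 352 = 118; ΔP = 40 − 55.14 = -15.14.
Midpoints: P̄ = 47.57, Q̄ = 411.0.
ε = (ΔQ/ΔP)(P̄/Q̄) = (118/-15.14)(47.57/411.0).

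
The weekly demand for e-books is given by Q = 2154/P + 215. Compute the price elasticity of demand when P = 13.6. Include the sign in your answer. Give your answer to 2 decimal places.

-0.42

At P = 13.6, Q = 373.382.
dQ/dP = −2154/P² = -11.646.
ε = (dQ/dP)(P/Q) = (-11.646)(13.6/373.382).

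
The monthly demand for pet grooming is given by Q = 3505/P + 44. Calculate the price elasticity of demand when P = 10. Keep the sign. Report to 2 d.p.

-0.89

At P = 10, Q = 394.500.
dQ/dP = −3505/P² = -35.050.
ε = (dQ/dP)(P/Q) = (-35.050)(10/394.500).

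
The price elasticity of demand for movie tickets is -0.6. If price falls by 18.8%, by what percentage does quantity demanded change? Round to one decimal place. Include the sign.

%ΔQ ≈ ε × %ΔP = (-0.6)(-18.8%) = 11.28%.

11.3%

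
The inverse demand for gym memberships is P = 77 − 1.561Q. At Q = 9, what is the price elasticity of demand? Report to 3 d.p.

-4.481

At Q = 9, P = 77 − 1.561(9) = 62.95.
dP/dQ = −1.561, so dQ/dP = 1/(−1.561) = -0.641.
ε = (dQ/dP)(P/Q) = (-0.641)(62.95/9).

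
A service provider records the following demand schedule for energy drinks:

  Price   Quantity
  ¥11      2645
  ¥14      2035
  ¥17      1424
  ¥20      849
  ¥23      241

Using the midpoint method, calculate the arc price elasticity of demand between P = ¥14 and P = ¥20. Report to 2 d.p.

-2.33

At P = 14, Q = 2035; at P = 20, Q = 849.
ΔQ = -1186, ΔP = 6. Midpoints: P̄ = 17.00, Q̄ = 1442.0.
ε = (ΔQ/ΔP)(P̄/Q̄) = (-1186/6)(17.00/1442.0).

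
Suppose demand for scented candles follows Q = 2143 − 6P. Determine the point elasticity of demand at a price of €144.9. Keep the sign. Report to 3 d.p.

-0.683

At P = 144.9, Q = 1273.600.
dQ/dP = −6.
ε = (dQ/dP)(P/Q) = (-6)(144.9/1273.600).
|ε| < 1, so demand is inelastic at this price.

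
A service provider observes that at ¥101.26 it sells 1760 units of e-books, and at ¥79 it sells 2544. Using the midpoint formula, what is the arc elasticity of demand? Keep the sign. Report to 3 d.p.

-1.475

ΔQ = 2544 − 1760 = 784; ΔP = 79 − 101.26 = -22.26.
Midpoints: P̄ = 90.13, Q̄ = 2152.0.
ε = (ΔQ/ΔP)(P̄/Q̄) = (784/-22.26)(90.13/2152.0).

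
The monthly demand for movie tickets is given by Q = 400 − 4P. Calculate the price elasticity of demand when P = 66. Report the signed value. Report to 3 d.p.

-1.941

At P = 66, Q = 136.
dQ/dP = −4.
ε = (dQ/dP)(P/Q) = (-4)(66/136).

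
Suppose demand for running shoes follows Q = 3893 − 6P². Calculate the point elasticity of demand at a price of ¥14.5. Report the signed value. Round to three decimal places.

-0.959

At P = 14.5, Q = 2631.500.
dQ/dP = −12P = -174.
ε = (dQ/dP)(P/Q) = (-174)(14.5/2631.500).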